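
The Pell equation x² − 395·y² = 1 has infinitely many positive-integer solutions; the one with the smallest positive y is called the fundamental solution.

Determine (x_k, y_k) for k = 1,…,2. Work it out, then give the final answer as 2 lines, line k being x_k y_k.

159 8
50561 2544

√395 → a₀=19, period (1,6,1,38); ℓ=4 even so k=3
a_0=19:  p_0=19·1+0=19,  q_0=19·0+1=1
…
a_2=6:  p_2=6·20+19=139,  q_2=6·1+1=7
a_3=1:  p_3=1·139+20=159,  q_3=1·7+1=8
fundamental: x₁=159, y₁=8  (since 25281 − 395·64 = 1)
(159+8√395)^2 = 50561 + 2544√395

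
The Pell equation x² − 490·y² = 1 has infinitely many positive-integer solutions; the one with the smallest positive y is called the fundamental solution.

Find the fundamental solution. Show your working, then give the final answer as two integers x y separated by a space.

1039681 46968

√490 = [22; 7,2,1,4,4,4,1,2,7,44, …], period ℓ=10 (even) → k=9
i=0: a=22 ⇒ p=22, q=1
…
i=2: a=2 ⇒ p=332, q=15
i=3: a=1 ⇒ p=487, q=22
…
i=6: a=4 ⇒ p=40708, q=1839
i=7: a=1 ⇒ p=50315, q=2273
i=8: a=2 ⇒ p=141338, q=6385
i=9: a=7 ⇒ p=1039681, q=46968
→ (1039681, 46968).  Check: 1039681²=1080936581761, 490·46968²=1080936581760, difference 1.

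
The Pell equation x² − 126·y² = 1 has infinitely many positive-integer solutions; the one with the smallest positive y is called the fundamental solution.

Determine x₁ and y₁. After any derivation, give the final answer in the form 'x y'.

√126 = [11; 4,2,4,22, …], period ℓ=4 (even) → k=3
a_0=11:  p_0=11·1+0=11,  q_0=11·0+1=1
a_1=4:  p_1=4·11+1=45,  q_1=4·1+0=4
a_2=2:  p_2=2·45+11=101,  q_2=2·4+1=9
a_3=4:  p_3=4·101+45=449,  q_3=4·9+4=40
fundamental: x₁=449, y₁=40  (since 201601 − 126·1600 = 1)

449 40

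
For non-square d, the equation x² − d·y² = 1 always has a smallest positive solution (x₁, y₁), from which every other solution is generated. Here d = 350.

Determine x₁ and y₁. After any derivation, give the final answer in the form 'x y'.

449 24

√350 = [18; 1,2,2,2,1,36, …], period ℓ=6 (even) → k=5
step 0: (18, 1)  from 18·(1,0) + (0,1)
…
step 4: (318, 17)  from 2·(131,7) + (56,3)
step 5: (449, 24)  from 1·(318,17) + (131,7)
fundamental: x₁=449, y₁=24  (since 201601 − 350·576 = 1)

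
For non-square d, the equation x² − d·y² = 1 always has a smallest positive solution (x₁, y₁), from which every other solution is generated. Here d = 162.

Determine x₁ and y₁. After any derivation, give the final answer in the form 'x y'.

[12; 1,2,1,2,12,2,1,2,1,24] for √162; ℓ=10 ⇒ convergent index 9
k=0  a_k=12  p_k/q_k = 12/1
k=1  a_k=1  p_k/q_k = 13/1
…
k=7  a_k=1  p_k/q_k = 5333/419
k=8  a_k=2  p_k/q_k = 14268/1121
k=9  a_k=1  p_k/q_k = 19601/1540
fundamental: x₁=19601, y₁=1540  (since 384199201 − 162·2371600 = 1)

19601 1540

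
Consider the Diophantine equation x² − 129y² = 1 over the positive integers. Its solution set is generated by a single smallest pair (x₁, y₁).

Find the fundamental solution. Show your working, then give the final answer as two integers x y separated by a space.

16855 1484

√129 → a₀=11, period (2,1,3,1,6,1,3,1,2,22); ℓ=10 even so k=9
a_0=11:  p_0=11·1+0=11,  q_0=11·0+1=1
…
a_2=1:  p_2=1·23+11=34,  q_2=1·2+1=3
…
a_4=1:  p_4=1·125+34=159,  q_4=1·11+3=14
…
a_6=1:  p_6=1·1079+159=1238,  q_6=1·95+14=109
…
a_8=1:  p_8=1·4793+1238=6031,  q_8=1·422+109=531
a_9=2:  p_9=2·6031+4793=16855,  q_9=2·531+422=1484
fundamental: x₁=16855, y₁=1484  (since 284091025 − 129·2202256 = 1)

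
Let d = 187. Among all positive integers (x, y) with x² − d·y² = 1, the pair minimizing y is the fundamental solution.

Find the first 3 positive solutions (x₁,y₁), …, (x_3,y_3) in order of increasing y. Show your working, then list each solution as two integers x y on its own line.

1682 123
5658247 413772
19034341226 1391928885

d=187: √d = [13; 1,2,13,2,1,26] (ℓ=6, even), read p_5/q_5
a_0=13:  p_0=13·1+0=13,  q_0=13·0+1=1
a_1=1:  p_1=1·13+1=14,  q_1=1·1+0=1
…
a_4=2:  p_4=2·547+41=1135,  q_4=2·40+3=83
a_5=1:  p_5=1·1135+547=1682,  q_5=1·83+40=123
(x₁, y₁) = (1682, 123);  1682² − 187·123² = 1 ✓
k=2:  x_2 = 1682·1682+187·123·123 = 5658247,  y_2 = 1682·123+123·1682 = 413772
k=3:  x_3 = 1682·5658247+187·123·413772 = 19034341226,  y_3 = 1682·413772+123·5658247 = 1391928885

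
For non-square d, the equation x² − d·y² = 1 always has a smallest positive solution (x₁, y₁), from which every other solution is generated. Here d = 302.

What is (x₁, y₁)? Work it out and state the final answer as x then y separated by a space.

d=302: √d = [17; 2,1,1,1,4,…,1,2,34] (ℓ=16, even), read p_15/q_15
i=0: a=17 ⇒ p=17, q=1
…
i=2: a=1 ⇒ p=52, q=3
i=3: a=1 ⇒ p=87, q=5
…
i=5: a=4 ⇒ p=643, q=37
i=6: a=2 ⇒ p=1425, q=82
i=7: a=1 ⇒ p=2068, q=119
i=8: a=16 ⇒ p=34513, q=1986
i=9: a=1 ⇒ p=36581, q=2105
i=10: a=2 ⇒ p=107675, q=6196
i=11: a=4 ⇒ p=467281, q=26889
i=12: a=1 ⇒ p=574956, q=33085
…
i=14: a=1 ⇒ p=1617193, q=93059
i=15: a=2 ⇒ p=4276623, q=246092
(x₁, y₁) = (4276623, 246092);  4276623² − 302·246092² = 1 ✓

4276623 246092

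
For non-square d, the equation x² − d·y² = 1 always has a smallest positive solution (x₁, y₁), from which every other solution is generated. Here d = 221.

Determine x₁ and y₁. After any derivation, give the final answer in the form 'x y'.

√221 = [14; 1,6,2,6,1,28, …], period ℓ=6 (even) → k=5
a_0=14:  p_0=14·1+0=14,  q_0=14·0+1=1
a_1=1:  p_1=1·14+1=15,  q_1=1·1+0=1
…
a_4=6:  p_4=6·223+104=1442,  q_4=6·15+7=97
a_5=1:  p_5=1·1442+223=1665,  q_5=1·97+15=112
(x₁, y₁) = (1665, 112);  1665² − 221·112² = 1 ✓

1665 112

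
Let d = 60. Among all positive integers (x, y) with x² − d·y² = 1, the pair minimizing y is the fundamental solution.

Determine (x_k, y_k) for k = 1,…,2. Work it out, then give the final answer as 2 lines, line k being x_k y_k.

31 4
1921 248

d=60: √d = [7; 1,2,1,14] (ℓ=4, even), read p_3/q_3
k=0  a_k=7  p_k/q_k = 7/1
k=1  a_k=1  p_k/q_k = 8/1
k=2  a_k=2  p_k/q_k = 23/3
k=3  a_k=1  p_k/q_k = 31/4
fundamental: x₁=31, y₁=4  (since 961 − 60·16 = 1)
n=2: (31,4)∘(31,4) = (31·31+60·4·4, 31·4+4·31) = (1921,248)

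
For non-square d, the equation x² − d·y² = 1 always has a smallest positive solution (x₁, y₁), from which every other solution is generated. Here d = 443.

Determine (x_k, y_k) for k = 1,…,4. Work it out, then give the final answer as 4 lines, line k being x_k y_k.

[21; 21,42] for √443; ℓ=2 ⇒ convergent index 1
step 0: (21, 1)  from 21·(1,0) + (0,1)
step 1: (442, 21)  from 21·(21,1) + (1,0)
→ (442, 21).  Check: 442²=195364, 443·21²=195363, difference 1.
n=2: (442,21)∘(442,21) = (442·442+443·21·21, 442·21+21·442) = (390727,18564)
n=3: (390727,18564)∘(442,21) = (442·390727+443·21·18564, 442·18564+21·390727) = (345402226,16410555)
n=4: (345402226,16410555)∘(442,21) = (442·345402226+443·21·16410555, 442·16410555+21·345402226) = (305335177057,14506912056)

442 21
390727 18564
345402226 16410555
305335177057 14506912056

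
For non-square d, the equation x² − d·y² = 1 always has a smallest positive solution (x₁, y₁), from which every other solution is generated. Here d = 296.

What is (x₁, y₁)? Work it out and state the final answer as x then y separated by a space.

3699 215

√296 = [17; 4,1,7,1,4,34, …], period ℓ=6 (even) → k=5
k=0  a_k=17  p_k/q_k = 17/1
k=1  a_k=4  p_k/q_k = 69/4
…
k=3  a_k=7  p_k/q_k = 671/39
k=4  a_k=1  p_k/q_k = 757/44
k=5  a_k=4  p_k/q_k = 3699/215
→ (3699, 215).  Check: 3699²=13682601, 296·215²=13682600, difference 1.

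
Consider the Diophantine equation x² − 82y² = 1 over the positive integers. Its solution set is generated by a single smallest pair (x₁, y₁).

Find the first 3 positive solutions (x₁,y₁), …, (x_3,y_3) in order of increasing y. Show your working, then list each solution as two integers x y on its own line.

163 18
53137 5868
17322499 1912950

√82 = [9; 18, …], period ℓ=1 (odd) → k=1
a_0=9:  p_0=9·1+0=9,  q_0=9·0+1=1
a_1=18:  p_1=18·9+1=163,  q_1=18·1+0=18
→ (163, 18).  Check: 163²=26569, 82·18²=26568, difference 1.
(x_2, y_2) = (163·163 + 82·18·18, 163·18 + 18·163) = (53137, 5868)
(x_3, y_3) = (163·53137 + 82·18·5868, 163·5868 + 18·53137) = (17322499, 1912950)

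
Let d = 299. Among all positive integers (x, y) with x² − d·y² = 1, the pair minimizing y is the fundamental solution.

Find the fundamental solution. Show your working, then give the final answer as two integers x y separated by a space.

415 24

√299 = [17; 3,2,3,34, …], period ℓ=4 (even) → k=3
a_0=17:  p_0=17·1+0=17,  q_0=17·0+1=1
a_1=3:  p_1=3·17+1=52,  q_1=3·1+0=3
a_2=2:  p_2=2·52+17=121,  q_2=2·3+1=7
a_3=3:  p_3=3·121+52=415,  q_3=3·7+3=24
(x₁, y₁) = (415, 24);  415² − 299·24² = 1 ✓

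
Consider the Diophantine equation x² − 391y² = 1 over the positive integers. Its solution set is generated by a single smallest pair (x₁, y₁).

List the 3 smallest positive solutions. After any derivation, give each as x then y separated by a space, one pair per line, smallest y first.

√391 → a₀=19, period (1,3,2,2,1,…,3,1,38); ℓ=16 even so k=15
a_0=19:  p_0=19·1+0=19,  q_0=19·0+1=1
a_1=1:  p_1=1·19+1=20,  q_1=1·1+0=1
a_2=3:  p_2=3·20+19=79,  q_2=3·1+1=4
a_3=2:  p_3=2·79+20=178,  q_3=2·4+1=9
a_4=2:  p_4=2·178+79=435,  q_4=2·9+4=22
a_5=1:  p_5=1·435+178=613,  q_5=1·22+9=31
a_6=1:  p_6=1·613+435=1048,  q_6=1·31+22=53
a_7=2:  p_7=2·1048+613=2709,  q_7=2·53+31=137
…
a_9=2:  p_9=2·52519+2709=107747,  q_9=2·2656+137=5449
a_10=1:  p_10=1·107747+52519=160266,  q_10=1·5449+2656=8105
…
a_12=2:  p_12=2·268013+160266=696292,  q_12=2·13554+8105=35213
a_13=2:  p_13=2·696292+268013=1660597,  q_13=2·35213+13554=83980
a_14=3:  p_14=3·1660597+696292=5678083,  q_14=3·83980+35213=287153
a_15=1:  p_15=1·5678083+1660597=7338680,  q_15=1·287153+83980=371133
fundamental: x₁=7338680, y₁=371133  (since 53856224142400 − 391·137739703689 = 1)
k=2:  x_2 = 7338680·7338680+391·371133·371133 = 107712448284799,  y_2 = 7338680·371133+371133·7338680 = 5447252648880
k=3:  x_3 = 7338680·107712448284799+391·371133·5447252648880 = 1580934379957370111960,  y_3 = 7338680·5447252648880+371133·107712448284799 = 79951288138564985667

7338680 371133
107712448284799 5447252648880
1580934379957370111960 79951288138564985667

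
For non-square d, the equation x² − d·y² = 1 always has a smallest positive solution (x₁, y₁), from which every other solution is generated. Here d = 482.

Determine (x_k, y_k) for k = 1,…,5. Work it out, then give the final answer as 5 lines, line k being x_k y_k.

d=482: √d = [21; 1,20,1,42] (ℓ=4, even), read p_3/q_3
a_0=21:  p_0=21·1+0=21,  q_0=21·0+1=1
a_1=1:  p_1=1·21+1=22,  q_1=1·1+0=1
a_2=20:  p_2=20·22+21=461,  q_2=20·1+1=21
a_3=1:  p_3=1·461+22=483,  q_3=1·21+1=22
→ (483, 22).  Check: 483²=233289, 482·22²=233288, difference 1.
k=2:  x_2 = 483·483+482·22·22 = 466577,  y_2 = 483·22+22·483 = 21252
k=3:  x_3 = 483·466577+482·22·21252 = 450712899,  y_3 = 483·21252+22·466577 = 20529410
k=4:  x_4 = 483·450712899+482·22·20529410 = 435388193857,  y_4 = 483·20529410+22·450712899 = 19831388808
k=5:  x_5 = 483·435388193857+482·22·19831388808 = 420584544552963,  y_5 = 483·19831388808+22·435388193857 = 19157101059118

483 22
466577 21252
450712899 20529410
435388193857 19831388808
420584544552963 19157101059118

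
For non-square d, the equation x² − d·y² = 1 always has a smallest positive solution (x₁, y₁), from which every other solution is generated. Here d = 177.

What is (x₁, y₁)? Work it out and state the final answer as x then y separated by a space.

√177 = [13; 3,3,2,8,2,3,3,26, …], period ℓ=8 (even) → k=7
step 0: (13, 1)  from 13·(1,0) + (0,1)
…
step 2: (133, 10)  from 3·(40,3) + (13,1)
…
step 6: (18985, 1427)  from 3·(5468,411) + (2581,194)
step 7: (62423, 4692)  from 3·(18985,1427) + (5468,411)
fundamental: x₁=62423, y₁=4692  (since 3896630929 − 177·22014864 = 1)

62423 4692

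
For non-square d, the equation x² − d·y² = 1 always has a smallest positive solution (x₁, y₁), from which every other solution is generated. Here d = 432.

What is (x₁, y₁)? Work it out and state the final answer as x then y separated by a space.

1351 65

√432 = [20; 1,3,1,1,1,3,1,40, …], period ℓ=8 (even) → k=7
a_0=20:  p_0=20·1+0=20,  q_0=20·0+1=1
a_1=1:  p_1=1·20+1=21,  q_1=1·1+0=1
…
a_3=1:  p_3=1·83+21=104,  q_3=1·4+1=5
a_4=1:  p_4=1·104+83=187,  q_4=1·5+4=9
…
a_6=3:  p_6=3·291+187=1060,  q_6=3·14+9=51
a_7=1:  p_7=1·1060+291=1351,  q_7=1·51+14=65
(x₁, y₁) = (1351, 65);  1351² − 432·65² = 1 ✓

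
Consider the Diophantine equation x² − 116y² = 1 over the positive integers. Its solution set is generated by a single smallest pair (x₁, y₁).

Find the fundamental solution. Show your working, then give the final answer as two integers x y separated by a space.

[10; 1,3,2,1,4,1,2,3,1,20] for √116; ℓ=10 ⇒ convergent index 9
a_0=10:  p_0=10·1+0=10,  q_0=10·0+1=1
a_1=1:  p_1=1·10+1=11,  q_1=1·1+0=1
a_2=3:  p_2=3·11+10=43,  q_2=3·1+1=4
a_3=2:  p_3=2·43+11=97,  q_3=2·4+1=9
…
a_5=4:  p_5=4·140+97=657,  q_5=4·13+9=61
…
a_7=2:  p_7=2·797+657=2251,  q_7=2·74+61=209
a_8=3:  p_8=3·2251+797=7550,  q_8=3·209+74=701
a_9=1:  p_9=1·7550+2251=9801,  q_9=1·701+209=910
fundamental: x₁=9801, y₁=910  (since 96059601 − 116·828100 = 1)

9801 910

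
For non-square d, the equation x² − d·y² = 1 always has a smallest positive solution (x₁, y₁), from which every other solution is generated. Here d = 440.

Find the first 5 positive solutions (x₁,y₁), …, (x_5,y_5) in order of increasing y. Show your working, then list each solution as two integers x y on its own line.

√440 = [20; 1,40, …], period ℓ=2 (even) → k=1
i=0: a=20 ⇒ p=20, q=1
i=1: a=1 ⇒ p=21, q=1
(x₁, y₁) = (21, 1);  21² − 440·1² = 1 ✓
k=2:  x_2 = 21·21+440·1·1 = 881,  y_2 = 21·1+1·21 = 42
k=3:  x_3 = 21·881+440·1·42 = 36981,  y_3 = 21·42+1·881 = 1763
k=4:  x_4 = 21·36981+440·1·1763 = 1552321,  y_4 = 21·1763+1·36981 = 74004
k=5:  x_5 = 21·1552321+440·1·74004 = 65160501,  y_5 = 21·74004+1·1552321 = 3106405

21 1
881 42
36981 1763
1552321 74004
65160501 3106405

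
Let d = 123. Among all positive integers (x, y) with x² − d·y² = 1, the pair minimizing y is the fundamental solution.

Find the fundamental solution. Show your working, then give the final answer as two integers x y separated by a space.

122 11

[11; 11,22] for √123; ℓ=2 ⇒ convergent index 1
k=0  a_k=11  p_k/q_k = 11/1
k=1  a_k=11  p_k/q_k = 122/11
fundamental: x₁=122, y₁=11  (since 14884 − 123·121 = 1)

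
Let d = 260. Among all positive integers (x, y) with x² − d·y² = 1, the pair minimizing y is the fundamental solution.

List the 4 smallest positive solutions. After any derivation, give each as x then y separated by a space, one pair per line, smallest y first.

d=260: √d = [16; 8,32] (ℓ=2, even), read p_1/q_1
a_0=16:  p_0=16·1+0=16,  q_0=16·0+1=1
a_1=8:  p_1=8·16+1=129,  q_1=8·1+0=8
→ (129, 8).  Check: 129²=16641, 260·8²=16640, difference 1.
n=2: (129,8)∘(129,8) = (129·129+260·8·8, 129·8+8·129) = (33281,2064)
n=3: (33281,2064)∘(129,8) = (129·33281+260·8·2064, 129·2064+8·33281) = (8586369,532504)
n=4: (8586369,532504)∘(129,8) = (129·8586369+260·8·532504, 129·532504+8·8586369) = (2215249921,137383968)

129 8
33281 2064
8586369 532504
2215249921 137383968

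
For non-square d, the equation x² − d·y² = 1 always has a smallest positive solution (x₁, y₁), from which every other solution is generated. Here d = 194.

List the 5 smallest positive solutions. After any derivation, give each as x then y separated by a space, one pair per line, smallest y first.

[13; 1,12,1,26] for √194; ℓ=4 ⇒ convergent index 3
k=0  a_k=13  p_k/q_k = 13/1
k=1  a_k=1  p_k/q_k = 14/1
k=2  a_k=12  p_k/q_k = 181/13
k=3  a_k=1  p_k/q_k = 195/14
(x₁, y₁) = (195, 14);  195² − 194·14² = 1 ✓
(195+14√194)^2 = 76049 + 5460√194
(195+14√194)^3 = 29658915 + 2129386√194
(195+14√194)^4 = 11566900801 + 830455080√194
(195+14√194)^5 = 4511061653475 + 323875351814√194

195 14
76049 5460
29658915 2129386
11566900801 830455080
4511061653475 323875351814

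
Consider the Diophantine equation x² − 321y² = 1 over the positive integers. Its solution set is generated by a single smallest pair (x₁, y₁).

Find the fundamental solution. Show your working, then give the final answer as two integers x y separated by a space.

√321 = [17; 1,10,1,34, …], period ℓ=4 (even) → k=3
k=0  a_k=17  p_k/q_k = 17/1
k=1  a_k=1  p_k/q_k = 18/1
k=2  a_k=10  p_k/q_k = 197/11
k=3  a_k=1  p_k/q_k = 215/12
→ (215, 12).  Check: 215²=46225, 321·12²=46224, difference 1.

215 12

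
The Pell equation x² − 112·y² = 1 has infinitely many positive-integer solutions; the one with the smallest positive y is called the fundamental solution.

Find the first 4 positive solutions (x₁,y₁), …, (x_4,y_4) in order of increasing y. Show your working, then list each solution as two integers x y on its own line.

127 12
32257 3048
8193151 774180
2081028097 196638672

√112 = [10; 1,1,2,1,1,20, …], period ℓ=6 (even) → k=5
a_0=10:  p_0=10·1+0=10,  q_0=10·0+1=1
…
a_2=1:  p_2=1·11+10=21,  q_2=1·1+1=2
a_3=2:  p_3=2·21+11=53,  q_3=2·2+1=5
a_4=1:  p_4=1·53+21=74,  q_4=1·5+2=7
a_5=1:  p_5=1·74+53=127,  q_5=1·7+5=12
→ (127, 12).  Check: 127²=16129, 112·12²=16128, difference 1.
(x_2, y_2) = (127·127 + 112·12·12, 127·12 + 12·127) = (32257, 3048)
(x_3, y_3) = (127·32257 + 112·12·3048, 127·3048 + 12·32257) = (8193151, 774180)
(x_4, y_4) = (127·8193151 + 112·12·774180, 127·774180 + 12·8193151) = (2081028097, 196638672)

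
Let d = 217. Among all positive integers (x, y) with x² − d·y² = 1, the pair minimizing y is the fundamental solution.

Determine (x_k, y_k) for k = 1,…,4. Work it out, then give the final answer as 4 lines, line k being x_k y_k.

3844063 260952
29553640695937 2006231855952
227212113429087499999 15424163293772565000
1746835356769087211376615937 118582910847096488831334048

d=217: √d = [14; 1,2,1,2,1,…,2,1,28] (ℓ=16, even), read p_15/q_15
i=0: a=14 ⇒ p=14, q=1
i=1: a=1 ⇒ p=15, q=1
i=2: a=2 ⇒ p=44, q=3
i=3: a=1 ⇒ p=59, q=4
i=4: a=2 ⇒ p=162, q=11
…
i=6: a=1 ⇒ p=383, q=26
…
i=8: a=4 ⇒ p=15055, q=1022
i=9: a=9 ⇒ p=139163, q=9447
i=10: a=1 ⇒ p=154218, q=10469
i=11: a=1 ⇒ p=293381, q=19916
i=12: a=2 ⇒ p=740980, q=50301
i=13: a=1 ⇒ p=1034361, q=70217
i=14: a=2 ⇒ p=2809702, q=190735
i=15: a=1 ⇒ p=3844063, q=260952
fundamental: x₁=3844063, y₁=260952  (since 14776820347969 − 217·68095946304 = 1)
(x_2, y_2) = (3844063·3844063 + 217·260952·260952, 3844063·260952 + 260952·3844063) = (29553640695937, 2006231855952)
(x_3, y_3) = (3844063·29553640695937 + 217·260952·2006231855952, 3844063·2006231855952 + 260952·29553640695937) = (227212113429087499999, 15424163293772565000)
(x_4, y_4) = (3844063·227212113429087499999 + 217·260952·15424163293772565000, 3844063·15424163293772565000 + 260952·227212113429087499999) = (1746835356769087211376615937, 118582910847096488831334048)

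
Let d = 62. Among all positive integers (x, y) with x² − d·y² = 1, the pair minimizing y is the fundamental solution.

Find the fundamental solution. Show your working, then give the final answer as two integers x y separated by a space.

63 8

[7; 1,6,1,14] for √62; ℓ=4 ⇒ convergent index 3
i=0: a=7 ⇒ p=7, q=1
i=1: a=1 ⇒ p=8, q=1
i=2: a=6 ⇒ p=55, q=7
i=3: a=1 ⇒ p=63, q=8
fundamental: x₁=63, y₁=8  (since 3969 − 62·64 = 1)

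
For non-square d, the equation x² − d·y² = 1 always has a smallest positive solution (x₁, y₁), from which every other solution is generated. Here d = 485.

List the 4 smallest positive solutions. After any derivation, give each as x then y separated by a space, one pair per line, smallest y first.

d=485: √d = [22; 44] (ℓ=1, odd), read p_1/q_1
step 0: (22, 1)  from 22·(1,0) + (0,1)
step 1: (969, 44)  from 44·(22,1) + (1,0)
→ (969, 44).  Check: 969²=938961, 485·44²=938960, difference 1.
n=2: (969,44)∘(969,44) = (969·969+485·44·44, 969·44+44·969) = (1877921,85272)
n=3: (1877921,85272)∘(969,44) = (969·1877921+485·44·85272, 969·85272+44·1877921) = (3639409929,165257092)
n=4: (3639409929,165257092)∘(969,44) = (969·3639409929+485·44·165257092, 969·165257092+44·3639409929) = (7053174564481,320268159024)

969 44
1877921 85272
3639409929 165257092
7053174564481 320268159024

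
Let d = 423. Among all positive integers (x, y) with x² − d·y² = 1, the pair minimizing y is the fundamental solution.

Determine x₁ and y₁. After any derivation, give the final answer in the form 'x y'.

√423 = [20; 1,1,3,4,3,1,1,40, …], period ℓ=8 (even) → k=7
a_0=20:  p_0=20·1+0=20,  q_0=20·0+1=1
a_1=1:  p_1=1·20+1=21,  q_1=1·1+0=1
a_2=1:  p_2=1·21+20=41,  q_2=1·1+1=2
a_3=3:  p_3=3·41+21=144,  q_3=3·2+1=7
a_4=4:  p_4=4·144+41=617,  q_4=4·7+2=30
a_5=3:  p_5=3·617+144=1995,  q_5=3·30+7=97
a_6=1:  p_6=1·1995+617=2612,  q_6=1·97+30=127
a_7=1:  p_7=1·2612+1995=4607,  q_7=1·127+97=224
(x₁, y₁) = (4607, 224);  4607² − 423·224² = 1 ✓

4607 224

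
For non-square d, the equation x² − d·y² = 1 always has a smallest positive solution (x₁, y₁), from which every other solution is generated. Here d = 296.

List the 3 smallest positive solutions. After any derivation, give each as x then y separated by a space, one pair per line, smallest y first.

3699 215
27365201 1590570
202447753299 11767036645

√296 → a₀=17, period (4,1,7,1,4,34); ℓ=6 even so k=5
i=0: a=17 ⇒ p=17, q=1
i=1: a=4 ⇒ p=69, q=4
i=2: a=1 ⇒ p=86, q=5
…
i=4: a=1 ⇒ p=757, q=44
i=5: a=4 ⇒ p=3699, q=215
(x₁, y₁) = (3699, 215);  3699² − 296·215² = 1 ✓
n=2: (3699,215)∘(3699,215) = (3699·3699+296·215·215, 3699·215+215·3699) = (27365201,1590570)
n=3: (27365201,1590570)∘(3699,215) = (3699·27365201+296·215·1590570, 3699·1590570+215·27365201) = (202447753299,11767036645)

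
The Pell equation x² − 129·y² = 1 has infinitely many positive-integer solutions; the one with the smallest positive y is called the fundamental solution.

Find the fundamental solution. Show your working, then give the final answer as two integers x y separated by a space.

16855 1484

d=129: √d = [11; 2,1,3,1,6,1,3,1,2,22] (ℓ=10, even), read p_9/q_9
step 0: (11, 1)  from 11·(1,0) + (0,1)
step 1: (23, 2)  from 2·(11,1) + (1,0)
…
step 8: (6031, 531)  from 1·(4793,422) + (1238,109)
step 9: (16855, 1484)  from 2·(6031,531) + (4793,422)
fundamental: x₁=16855, y₁=1484  (since 284091025 − 129·2202256 = 1)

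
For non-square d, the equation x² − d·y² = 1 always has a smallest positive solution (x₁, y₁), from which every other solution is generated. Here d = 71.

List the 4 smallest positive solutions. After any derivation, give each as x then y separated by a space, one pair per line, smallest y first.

d=71: √d = [8; 2,2,1,7,1,2,2,16] (ℓ=8, even), read p_7/q_7
a_0=8:  p_0=8·1+0=8,  q_0=8·0+1=1
…
a_5=1:  p_5=1·455+59=514,  q_5=1·54+7=61
a_6=2:  p_6=2·514+455=1483,  q_6=2·61+54=176
a_7=2:  p_7=2·1483+514=3480,  q_7=2·176+61=413
fundamental: x₁=3480, y₁=413  (since 12110400 − 71·170569 = 1)
(x_2, y_2) = (3480·3480 + 71·413·413, 3480·413 + 413·3480) = (24220799, 2874480)
(x_3, y_3) = (3480·24220799 + 71·413·2874480, 3480·2874480 + 413·24220799) = (168576757560, 20006380387)
(x_4, y_4) = (3480·168576757560 + 71·413·20006380387, 3480·20006380387 + 413·168576757560) = (1173294208396801, 139244404619040)

3480 413
24220799 2874480
168576757560 20006380387
1173294208396801 139244404619040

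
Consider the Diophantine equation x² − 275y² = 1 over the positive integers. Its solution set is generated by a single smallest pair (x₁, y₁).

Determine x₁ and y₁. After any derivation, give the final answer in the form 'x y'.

[16; 1,1,2,1,1,32] for √275; ℓ=6 ⇒ convergent index 5
step 0: (16, 1)  from 16·(1,0) + (0,1)
…
step 2: (33, 2)  from 1·(17,1) + (16,1)
step 3: (83, 5)  from 2·(33,2) + (17,1)
step 4: (116, 7)  from 1·(83,5) + (33,2)
step 5: (199, 12)  from 1·(116,7) + (83,5)
fundamental: x₁=199, y₁=12  (since 39601 − 275·144 = 1)

199 12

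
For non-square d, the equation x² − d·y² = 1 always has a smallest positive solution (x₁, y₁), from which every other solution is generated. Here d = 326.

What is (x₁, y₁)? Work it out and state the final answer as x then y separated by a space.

√326 → a₀=18, period (18,36); ℓ=2 even so k=1
k=0  a_k=18  p_k/q_k = 18/1
k=1  a_k=18  p_k/q_k = 325/18
(x₁, y₁) = (325, 18);  325² − 326·18² = 1 ✓

325 18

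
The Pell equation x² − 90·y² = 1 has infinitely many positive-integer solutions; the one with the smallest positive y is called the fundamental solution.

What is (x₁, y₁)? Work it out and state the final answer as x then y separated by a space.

√90 = [9; 2,18, …], period ℓ=2 (even) → k=1
i=0: a=9 ⇒ p=9, q=1
i=1: a=2 ⇒ p=19, q=2
fundamental: x₁=19, y₁=2  (since 361 − 90·4 = 1)

19 2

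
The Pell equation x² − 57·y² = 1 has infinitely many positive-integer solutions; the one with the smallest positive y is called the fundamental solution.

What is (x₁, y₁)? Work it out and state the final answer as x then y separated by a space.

151 20

√57 = [7; 1,1,4,1,1,14, …], period ℓ=6 (even) → k=5
step 0: (7, 1)  from 7·(1,0) + (0,1)
step 1: (8, 1)  from 1·(7,1) + (1,0)
step 2: (15, 2)  from 1·(8,1) + (7,1)
step 3: (68, 9)  from 4·(15,2) + (8,1)
step 4: (83, 11)  from 1·(68,9) + (15,2)
step 5: (151, 20)  from 1·(83,11) + (68,9)
(x₁, y₁) = (151, 20);  151² − 57·20² = 1 ✓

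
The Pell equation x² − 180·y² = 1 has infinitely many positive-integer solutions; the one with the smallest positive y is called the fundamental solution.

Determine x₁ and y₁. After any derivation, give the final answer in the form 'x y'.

161 12

d=180: √d = [13; 2,2,2,26] (ℓ=4, even), read p_3/q_3
step 0: (13, 1)  from 13·(1,0) + (0,1)
…
step 2: (67, 5)  from 2·(27,2) + (13,1)
step 3: (161, 12)  from 2·(67,5) + (27,2)
(x₁, y₁) = (161, 12);  161² − 180·12² = 1 ✓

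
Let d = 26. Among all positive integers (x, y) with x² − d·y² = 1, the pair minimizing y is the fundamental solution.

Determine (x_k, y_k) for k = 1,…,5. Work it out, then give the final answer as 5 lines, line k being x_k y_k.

51 10
5201 1020
530451 104030
54100801 10610040
5517751251 1082120050

d=26: √d = [5; 10] (ℓ=1, odd), read p_1/q_1
a_0=5:  p_0=5·1+0=5,  q_0=5·0+1=1
a_1=10:  p_1=10·5+1=51,  q_1=10·1+0=10
(x₁, y₁) = (51, 10);  51² − 26·10² = 1 ✓
(51+10√26)^2 = 5201 + 1020√26
(51+10√26)^3 = 530451 + 104030√26
(51+10√26)^4 = 54100801 + 10610040√26
(51+10√26)^5 = 5517751251 + 1082120050√26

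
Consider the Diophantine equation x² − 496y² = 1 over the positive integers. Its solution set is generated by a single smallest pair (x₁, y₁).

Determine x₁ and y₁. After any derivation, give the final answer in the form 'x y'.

√496 = [22; 3,1,2,4,1,…,1,3,44, …], period ℓ=16 (even) → k=15
step 0: (22, 1)  from 22·(1,0) + (0,1)
…
step 4: (1069, 48)  from 4·(245,11) + (89,4)
step 5: (1314, 59)  from 1·(1069,48) + (245,11)
…
step 14: (1252502, 56239)  from 1·(863293,38763) + (389209,17476)
step 15: (4620799, 207480)  from 3·(1252502,56239) + (863293,38763)
(x₁, y₁) = (4620799, 207480);  4620799² − 496·207480² = 1 ✓

4620799 207480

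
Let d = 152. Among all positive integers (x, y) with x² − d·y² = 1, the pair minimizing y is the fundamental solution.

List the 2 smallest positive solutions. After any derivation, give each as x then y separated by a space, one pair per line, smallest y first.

d=152: √d = [12; 3,24] (ℓ=2, even), read p_1/q_1
step 0: (12, 1)  from 12·(1,0) + (0,1)
step 1: (37, 3)  from 3·(12,1) + (1,0)
(x₁, y₁) = (37, 3);  37² − 152·3² = 1 ✓
n=2: (37,3)∘(37,3) = (37·37+152·3·3, 37·3+3·37) = (2737,222)

37 3
2737 222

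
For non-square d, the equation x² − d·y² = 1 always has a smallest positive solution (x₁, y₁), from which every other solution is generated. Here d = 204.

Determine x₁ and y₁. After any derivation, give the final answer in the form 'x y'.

√204 = [14; 3,1,1,6,1,1,3,28, …], period ℓ=8 (even) → k=7
a_0=14:  p_0=14·1+0=14,  q_0=14·0+1=1
…
a_2=1:  p_2=1·43+14=57,  q_2=1·3+1=4
a_3=1:  p_3=1·57+43=100,  q_3=1·4+3=7
a_4=6:  p_4=6·100+57=657,  q_4=6·7+4=46
…
a_6=1:  p_6=1·757+657=1414,  q_6=1·53+46=99
a_7=3:  p_7=3·1414+757=4999,  q_7=3·99+53=350
fundamental: x₁=4999, y₁=350  (since 24990001 − 204·122500 = 1)

4999 350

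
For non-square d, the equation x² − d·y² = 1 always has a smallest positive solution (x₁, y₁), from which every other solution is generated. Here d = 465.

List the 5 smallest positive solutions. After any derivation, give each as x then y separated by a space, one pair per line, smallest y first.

15871 736
503777281 23362112
15990898437631 741560158368
507583097703505921 23538602523554944
16111702671313786506751 747162320561120874080

d=465: √d = [21; 1,1,3,2,2,2,3,1,1,42] (ℓ=10, even), read p_9/q_9
i=0: a=21 ⇒ p=21, q=1
…
i=3: a=3 ⇒ p=151, q=7
…
i=8: a=1 ⇒ p=8949, q=415
i=9: a=1 ⇒ p=15871, q=736
fundamental: x₁=15871, y₁=736  (since 251888641 − 465·541696 = 1)
(x_2, y_2) = (15871·15871 + 465·736·736, 15871·736 + 736·15871) = (503777281, 23362112)
(x_3, y_3) = (15871·503777281 + 465·736·23362112, 15871·23362112 + 736·503777281) = (15990898437631, 741560158368)
(x_4, y_4) = (15871·15990898437631 + 465·736·741560158368, 15871·741560158368 + 736·15990898437631) = (507583097703505921, 23538602523554944)
(x_5, y_5) = (15871·507583097703505921 + 465·736·23538602523554944, 15871·23538602523554944 + 736·507583097703505921) = (16111702671313786506751, 747162320561120874080)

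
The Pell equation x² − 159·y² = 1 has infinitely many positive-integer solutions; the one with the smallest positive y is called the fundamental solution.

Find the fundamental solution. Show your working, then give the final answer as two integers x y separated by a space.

[12; 1,1,1,1,3,1,1,1,1,24] for √159; ℓ=10 ⇒ convergent index 9
a_0=12:  p_0=12·1+0=12,  q_0=12·0+1=1
a_1=1:  p_1=1·12+1=13,  q_1=1·1+0=1
a_2=1:  p_2=1·13+12=25,  q_2=1·1+1=2
a_3=1:  p_3=1·25+13=38,  q_3=1·2+1=3
a_4=1:  p_4=1·38+25=63,  q_4=1·3+2=5
a_5=3:  p_5=3·63+38=227,  q_5=3·5+3=18
a_6=1:  p_6=1·227+63=290,  q_6=1·18+5=23
a_7=1:  p_7=1·290+227=517,  q_7=1·23+18=41
a_8=1:  p_8=1·517+290=807,  q_8=1·41+23=64
a_9=1:  p_9=1·807+517=1324,  q_9=1·64+41=105
→ (1324, 105).  Check: 1324²=1752976, 159·105²=1752975, difference 1.

1324 105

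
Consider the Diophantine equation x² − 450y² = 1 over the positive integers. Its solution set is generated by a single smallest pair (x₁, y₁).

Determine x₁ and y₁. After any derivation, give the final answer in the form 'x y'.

√450 → a₀=21, period (4,1,2,4,2,1,4,42); ℓ=8 even so k=7
i=0: a=21 ⇒ p=21, q=1
i=1: a=4 ⇒ p=85, q=4
i=2: a=1 ⇒ p=106, q=5
i=3: a=2 ⇒ p=297, q=14
…
i=6: a=1 ⇒ p=4179, q=197
i=7: a=4 ⇒ p=19601, q=924
(x₁, y₁) = (19601, 924);  19601² − 450·924² = 1 ✓

19601 924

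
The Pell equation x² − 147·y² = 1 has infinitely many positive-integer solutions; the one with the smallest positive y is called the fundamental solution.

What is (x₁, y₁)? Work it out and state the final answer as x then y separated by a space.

97 8

d=147: √d = [12; 8,24] (ℓ=2, even), read p_1/q_1
a_0=12:  p_0=12·1+0=12,  q_0=12·0+1=1
a_1=8:  p_1=8·12+1=97,  q_1=8·1+0=8
fundamental: x₁=97, y₁=8  (since 9409 − 147·64 = 1)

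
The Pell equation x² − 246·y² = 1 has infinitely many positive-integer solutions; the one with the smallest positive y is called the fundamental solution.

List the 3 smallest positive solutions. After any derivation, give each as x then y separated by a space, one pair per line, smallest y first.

88805 5662
15772656049 1005627820
2801381440774085 178609557104538

√246 = [15; 1,2,5,1,14,1,5,2,1,30, …], period ℓ=10 (even) → k=9
a_0=15:  p_0=15·1+0=15,  q_0=15·0+1=1
…
a_2=2:  p_2=2·16+15=47,  q_2=2·1+1=3
…
a_4=1:  p_4=1·251+47=298,  q_4=1·16+3=19
…
a_6=1:  p_6=1·4423+298=4721,  q_6=1·282+19=301
a_7=5:  p_7=5·4721+4423=28028,  q_7=5·301+282=1787
a_8=2:  p_8=2·28028+4721=60777,  q_8=2·1787+301=3875
a_9=1:  p_9=1·60777+28028=88805,  q_9=1·3875+1787=5662
(x₁, y₁) = (88805, 5662);  88805² − 246·5662² = 1 ✓
n=2: (88805,5662)∘(88805,5662) = (88805·88805+246·5662·5662, 88805·5662+5662·88805) = (15772656049,1005627820)
n=3: (15772656049,1005627820)∘(88805,5662) = (88805·15772656049+246·5662·1005627820, 88805·1005627820+5662·15772656049) = (2801381440774085,178609557104538)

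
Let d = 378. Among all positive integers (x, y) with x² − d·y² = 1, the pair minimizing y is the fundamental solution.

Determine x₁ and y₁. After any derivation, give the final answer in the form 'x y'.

√378 → a₀=19, period (2,3,1,4,1,3,2,38); ℓ=8 even so k=7
step 0: (19, 1)  from 19·(1,0) + (0,1)
…
step 2: (136, 7)  from 3·(39,2) + (19,1)
step 3: (175, 9)  from 1·(136,7) + (39,2)
…
step 5: (1011, 52)  from 1·(836,43) + (175,9)
step 6: (3869, 199)  from 3·(1011,52) + (836,43)
step 7: (8749, 450)  from 2·(3869,199) + (1011,52)
fundamental: x₁=8749, y₁=450  (since 76545001 − 378·202500 = 1)

8749 450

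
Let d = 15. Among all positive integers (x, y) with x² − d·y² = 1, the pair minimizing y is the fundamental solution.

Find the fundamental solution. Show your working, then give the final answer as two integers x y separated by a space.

d=15: √d = [3; 1,6] (ℓ=2, even), read p_1/q_1
i=0: a=3 ⇒ p=3, q=1
i=1: a=1 ⇒ p=4, q=1
fundamental: x₁=4, y₁=1  (since 16 − 15·1 = 1)

4 1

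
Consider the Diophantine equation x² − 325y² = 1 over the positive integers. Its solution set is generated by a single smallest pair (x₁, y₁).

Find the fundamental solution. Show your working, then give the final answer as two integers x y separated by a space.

649 36

√325 = [18; 36, …], period ℓ=1 (odd) → k=1
step 0: (18, 1)  from 18·(1,0) + (0,1)
step 1: (649, 36)  from 36·(18,1) + (1,0)
fundamental: x₁=649, y₁=36  (since 421201 − 325·1296 = 1)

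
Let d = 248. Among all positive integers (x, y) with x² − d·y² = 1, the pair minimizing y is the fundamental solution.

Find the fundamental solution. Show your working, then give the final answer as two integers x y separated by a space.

d=248: √d = [15; 1,2,1,30] (ℓ=4, even), read p_3/q_3
a_0=15:  p_0=15·1+0=15,  q_0=15·0+1=1
a_1=1:  p_1=1·15+1=16,  q_1=1·1+0=1
a_2=2:  p_2=2·16+15=47,  q_2=2·1+1=3
a_3=1:  p_3=1·47+16=63,  q_3=1·3+1=4
fundamental: x₁=63, y₁=4  (since 3969 − 248·16 = 1)

63 4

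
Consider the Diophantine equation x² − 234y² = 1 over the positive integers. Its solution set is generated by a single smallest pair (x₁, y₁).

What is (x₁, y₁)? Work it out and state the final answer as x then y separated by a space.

5201 340

d=234: √d = [15; 3,2,1,2,1,2,3,30] (ℓ=8, even), read p_7/q_7
a_0=15:  p_0=15·1+0=15,  q_0=15·0+1=1
…
a_2=2:  p_2=2·46+15=107,  q_2=2·3+1=7
a_3=1:  p_3=1·107+46=153,  q_3=1·7+3=10
a_4=2:  p_4=2·153+107=413,  q_4=2·10+7=27
…
a_6=2:  p_6=2·566+413=1545,  q_6=2·37+27=101
a_7=3:  p_7=3·1545+566=5201,  q_7=3·101+37=340
fundamental: x₁=5201, y₁=340  (since 27050401 − 234·115600 = 1)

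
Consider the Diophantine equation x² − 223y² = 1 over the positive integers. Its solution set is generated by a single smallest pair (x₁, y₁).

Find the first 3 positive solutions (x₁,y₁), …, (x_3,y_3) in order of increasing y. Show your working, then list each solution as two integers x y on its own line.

d=223: √d = [14; 1,13,1,28] (ℓ=4, even), read p_3/q_3
a_0=14:  p_0=14·1+0=14,  q_0=14·0+1=1
a_1=1:  p_1=1·14+1=15,  q_1=1·1+0=1
a_2=13:  p_2=13·15+14=209,  q_2=13·1+1=14
a_3=1:  p_3=1·209+15=224,  q_3=1·14+1=15
(x₁, y₁) = (224, 15);  224² − 223·15² = 1 ✓
n=2: (224,15)∘(224,15) = (224·224+223·15·15, 224·15+15·224) = (100351,6720)
n=3: (100351,6720)∘(224,15) = (224·100351+223·15·6720, 224·6720+15·100351) = (44957024,3010545)

224 15
100351 6720
44957024 3010545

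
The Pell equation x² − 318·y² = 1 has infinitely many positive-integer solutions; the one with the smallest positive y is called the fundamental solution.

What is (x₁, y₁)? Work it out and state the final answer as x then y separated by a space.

[17; 1,4,1,34] for √318; ℓ=4 ⇒ convergent index 3
i=0: a=17 ⇒ p=17, q=1
i=1: a=1 ⇒ p=18, q=1
i=2: a=4 ⇒ p=89, q=5
i=3: a=1 ⇒ p=107, q=6
→ (107, 6).  Check: 107²=11449, 318·6²=11448, difference 1.

107 6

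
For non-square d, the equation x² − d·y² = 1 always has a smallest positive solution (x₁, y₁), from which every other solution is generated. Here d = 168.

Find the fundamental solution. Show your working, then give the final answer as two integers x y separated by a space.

13 1

[12; 1,24] for √168; ℓ=2 ⇒ convergent index 1
k=0  a_k=12  p_k/q_k = 12/1
k=1  a_k=1  p_k/q_k = 13/1
(x₁, y₁) = (13, 1);  13² − 168·1² = 1 ✓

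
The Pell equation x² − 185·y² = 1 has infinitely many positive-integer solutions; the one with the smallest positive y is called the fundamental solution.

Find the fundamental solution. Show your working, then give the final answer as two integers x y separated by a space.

9249 680

[13; 1,1,1,1,26] for √185; ℓ=5 ⇒ convergent index 9
i=0: a=13 ⇒ p=13, q=1
…
i=2: a=1 ⇒ p=27, q=2
…
i=8: a=1 ⇒ p=5563, q=409
i=9: a=1 ⇒ p=9249, q=680
→ (9249, 680).  Check: 9249²=85544001, 185·680²=85544000, difference 1.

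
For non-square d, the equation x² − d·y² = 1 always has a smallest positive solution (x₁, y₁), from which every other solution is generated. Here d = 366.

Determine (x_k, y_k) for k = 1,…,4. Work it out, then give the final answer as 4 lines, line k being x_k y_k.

907925 47458
1648655611249 86176609300
2993711291685588725 156483795997357542
5436130649005627630680001 284151100961715516031400

[19; 7,1,1,1,2,12,2,1,1,1,7,38] for √366; ℓ=12 ⇒ convergent index 11
a_0=19:  p_0=19·1+0=19,  q_0=19·0+1=1
a_1=7:  p_1=7·19+1=134,  q_1=7·1+0=7
a_2=1:  p_2=1·134+19=153,  q_2=1·7+1=8
…
a_4=1:  p_4=1·287+153=440,  q_4=1·15+8=23
a_5=2:  p_5=2·440+287=1167,  q_5=2·23+15=61
a_6=12:  p_6=12·1167+440=14444,  q_6=12·61+23=755
…
a_8=1:  p_8=1·30055+14444=44499,  q_8=1·1571+755=2326
…
a_10=1:  p_10=1·74554+44499=119053,  q_10=1·3897+2326=6223
a_11=7:  p_11=7·119053+74554=907925,  q_11=7·6223+3897=47458
(x₁, y₁) = (907925, 47458);  907925² − 366·47458² = 1 ✓
(x_2, y_2) = (907925·907925 + 366·47458·47458, 907925·47458 + 47458·907925) = (1648655611249, 86176609300)
(x_3, y_3) = (907925·1648655611249 + 366·47458·86176609300, 907925·86176609300 + 47458·1648655611249) = (2993711291685588725, 156483795997357542)
(x_4, y_4) = (907925·2993711291685588725 + 366·47458·156483795997357542, 907925·156483795997357542 + 47458·2993711291685588725) = (5436130649005627630680001, 284151100961715516031400)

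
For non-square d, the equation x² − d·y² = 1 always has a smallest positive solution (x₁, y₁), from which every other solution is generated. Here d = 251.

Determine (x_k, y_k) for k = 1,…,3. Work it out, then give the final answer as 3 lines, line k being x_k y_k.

d=251: √d = [15; 1,5,2,1,2,…,5,1,30] (ℓ=14, even), read p_13/q_13
i=0: a=15 ⇒ p=15, q=1
…
i=2: a=5 ⇒ p=95, q=6
i=3: a=2 ⇒ p=206, q=13
i=4: a=1 ⇒ p=301, q=19
…
i=7: a=15 ⇒ p=29563, q=1866
…
i=9: a=2 ⇒ p=151649, q=9572
…
i=11: a=2 ⇒ p=577033, q=36422
i=12: a=5 ⇒ p=3097857, q=195535
i=13: a=1 ⇒ p=3674890, q=231957
(x₁, y₁) = (3674890, 231957);  3674890² − 251·231957² = 1 ✓
(3674890+231957√251)^2 = 27009633024199 + 1704832919460√251
(3674890+231957√251)^3 = 198514860608593651330 + 12530146894788486843√251

3674890 231957
27009633024199 1704832919460
198514860608593651330 12530146894788486843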